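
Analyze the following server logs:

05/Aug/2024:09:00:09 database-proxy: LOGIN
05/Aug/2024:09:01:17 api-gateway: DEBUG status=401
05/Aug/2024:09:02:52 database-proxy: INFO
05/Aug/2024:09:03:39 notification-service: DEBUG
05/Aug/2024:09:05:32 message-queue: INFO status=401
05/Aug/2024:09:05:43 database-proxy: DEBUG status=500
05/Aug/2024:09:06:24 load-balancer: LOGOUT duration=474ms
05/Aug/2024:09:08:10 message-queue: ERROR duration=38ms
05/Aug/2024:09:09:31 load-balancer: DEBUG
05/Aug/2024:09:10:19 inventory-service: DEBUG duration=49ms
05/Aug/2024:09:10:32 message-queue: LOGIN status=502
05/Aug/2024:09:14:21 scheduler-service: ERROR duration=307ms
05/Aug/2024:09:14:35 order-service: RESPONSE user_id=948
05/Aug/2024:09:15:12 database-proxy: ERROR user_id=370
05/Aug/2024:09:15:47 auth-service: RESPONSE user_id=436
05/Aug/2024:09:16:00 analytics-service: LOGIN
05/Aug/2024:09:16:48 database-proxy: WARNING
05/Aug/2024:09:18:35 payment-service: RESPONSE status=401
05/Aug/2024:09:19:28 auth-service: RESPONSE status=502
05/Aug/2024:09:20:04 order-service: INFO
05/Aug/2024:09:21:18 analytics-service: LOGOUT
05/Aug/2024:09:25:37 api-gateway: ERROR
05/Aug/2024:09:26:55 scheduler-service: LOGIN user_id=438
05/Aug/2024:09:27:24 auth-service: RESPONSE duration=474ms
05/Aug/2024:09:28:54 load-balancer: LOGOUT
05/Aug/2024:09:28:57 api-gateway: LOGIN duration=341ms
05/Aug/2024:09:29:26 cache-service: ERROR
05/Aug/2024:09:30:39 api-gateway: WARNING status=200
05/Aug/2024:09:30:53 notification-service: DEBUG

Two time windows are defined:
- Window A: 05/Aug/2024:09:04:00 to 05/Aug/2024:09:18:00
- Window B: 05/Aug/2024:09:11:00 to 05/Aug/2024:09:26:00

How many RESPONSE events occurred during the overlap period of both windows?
2

To find overlap events:

1. Window A: 05/Aug/2024:09:04:00 to 05/Aug/2024:09:18:00
2. Window B: 05/Aug/2024:09:11:00 to 05/Aug/2024:09:26:00
3. Overlap period: 05/Aug/2024:09:11:00 to 05/Aug/2024:09:18:00
4. Count RESPONSE events in overlap: 2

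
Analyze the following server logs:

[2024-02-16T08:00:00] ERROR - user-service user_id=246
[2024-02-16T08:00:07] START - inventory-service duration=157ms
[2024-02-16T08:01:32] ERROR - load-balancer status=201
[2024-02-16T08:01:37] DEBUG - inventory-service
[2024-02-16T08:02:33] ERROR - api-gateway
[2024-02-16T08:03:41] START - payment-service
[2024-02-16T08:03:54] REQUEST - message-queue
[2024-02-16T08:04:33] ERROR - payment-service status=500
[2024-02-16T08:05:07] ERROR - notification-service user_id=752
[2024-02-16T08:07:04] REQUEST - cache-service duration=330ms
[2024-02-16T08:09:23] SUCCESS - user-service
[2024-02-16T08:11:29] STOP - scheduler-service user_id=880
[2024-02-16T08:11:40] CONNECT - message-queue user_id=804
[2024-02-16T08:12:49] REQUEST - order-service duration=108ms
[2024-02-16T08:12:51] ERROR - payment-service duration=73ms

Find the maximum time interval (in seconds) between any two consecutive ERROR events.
464

To find the longest gap:

1. Extract all ERROR events in chronological order
2. Calculate time differences between consecutive events
3. Find the maximum difference
4. Longest gap: 464 seconds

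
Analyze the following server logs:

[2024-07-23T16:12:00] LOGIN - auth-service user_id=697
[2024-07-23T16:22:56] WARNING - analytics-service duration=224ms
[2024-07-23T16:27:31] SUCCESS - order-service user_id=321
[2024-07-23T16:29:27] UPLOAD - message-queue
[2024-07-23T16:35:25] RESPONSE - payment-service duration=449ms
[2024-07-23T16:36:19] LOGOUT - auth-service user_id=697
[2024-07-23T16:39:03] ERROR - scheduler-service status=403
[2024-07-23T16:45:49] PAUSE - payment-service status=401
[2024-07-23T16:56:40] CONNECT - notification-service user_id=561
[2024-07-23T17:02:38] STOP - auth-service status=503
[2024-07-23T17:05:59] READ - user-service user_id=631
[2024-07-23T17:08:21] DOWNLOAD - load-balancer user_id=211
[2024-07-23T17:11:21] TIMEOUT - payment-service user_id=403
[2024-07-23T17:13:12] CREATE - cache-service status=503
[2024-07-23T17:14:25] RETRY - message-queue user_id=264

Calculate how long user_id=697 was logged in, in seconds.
1459

To calculate session duration:

1. Find LOGIN event for user_id=697: 2024-07-23T16:12:00
2. Find LOGOUT event for user_id=697: 2024-07-23T16:36:19
3. Session duration: 2024-07-23T16:36:19 - 2024-07-23T16:12:00 = 1459 seconds (24 minutes)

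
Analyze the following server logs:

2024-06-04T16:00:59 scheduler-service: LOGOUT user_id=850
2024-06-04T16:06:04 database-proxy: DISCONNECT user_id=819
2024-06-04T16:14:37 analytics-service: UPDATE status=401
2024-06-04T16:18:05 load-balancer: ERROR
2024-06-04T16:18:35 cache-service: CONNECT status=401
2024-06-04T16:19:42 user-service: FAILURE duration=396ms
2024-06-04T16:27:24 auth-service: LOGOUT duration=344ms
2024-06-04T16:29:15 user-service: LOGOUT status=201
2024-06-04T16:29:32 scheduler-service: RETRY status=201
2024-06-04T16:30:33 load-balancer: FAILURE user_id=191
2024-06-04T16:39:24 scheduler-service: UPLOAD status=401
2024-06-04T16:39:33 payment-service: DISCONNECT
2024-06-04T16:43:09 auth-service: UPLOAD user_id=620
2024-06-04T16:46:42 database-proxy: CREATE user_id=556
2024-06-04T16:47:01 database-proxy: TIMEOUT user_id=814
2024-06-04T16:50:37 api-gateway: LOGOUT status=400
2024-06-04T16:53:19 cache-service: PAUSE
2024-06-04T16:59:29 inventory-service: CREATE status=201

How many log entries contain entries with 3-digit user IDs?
6

To find matching entries:

1. Pattern to match: entries with 3-digit user IDs
2. Scan each log entry for the pattern
3. Count matches: 6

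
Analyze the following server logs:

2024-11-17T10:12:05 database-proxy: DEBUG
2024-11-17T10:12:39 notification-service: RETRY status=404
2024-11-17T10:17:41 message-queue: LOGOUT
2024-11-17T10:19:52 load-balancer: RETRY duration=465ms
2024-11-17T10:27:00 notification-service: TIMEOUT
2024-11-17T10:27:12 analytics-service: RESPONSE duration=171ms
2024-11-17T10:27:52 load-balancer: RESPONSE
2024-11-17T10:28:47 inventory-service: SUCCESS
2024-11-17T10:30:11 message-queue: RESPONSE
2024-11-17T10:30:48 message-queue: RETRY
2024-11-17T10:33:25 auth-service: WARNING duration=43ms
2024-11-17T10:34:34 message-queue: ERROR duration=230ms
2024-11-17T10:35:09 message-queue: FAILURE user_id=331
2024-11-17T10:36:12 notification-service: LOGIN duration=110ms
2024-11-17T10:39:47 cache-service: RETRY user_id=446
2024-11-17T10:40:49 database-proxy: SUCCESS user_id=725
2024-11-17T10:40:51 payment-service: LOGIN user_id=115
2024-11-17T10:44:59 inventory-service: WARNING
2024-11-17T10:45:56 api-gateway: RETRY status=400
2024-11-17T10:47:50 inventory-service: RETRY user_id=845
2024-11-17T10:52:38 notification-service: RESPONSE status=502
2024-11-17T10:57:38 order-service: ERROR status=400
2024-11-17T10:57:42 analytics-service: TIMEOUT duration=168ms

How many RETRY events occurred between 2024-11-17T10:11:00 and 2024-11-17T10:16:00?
1

To count events in the time window:

1. Window boundaries: 2024-11-17T10:11:00 to 2024-11-17T10:16:00
2. Filter for RETRY events within this window
3. Count matching events: 1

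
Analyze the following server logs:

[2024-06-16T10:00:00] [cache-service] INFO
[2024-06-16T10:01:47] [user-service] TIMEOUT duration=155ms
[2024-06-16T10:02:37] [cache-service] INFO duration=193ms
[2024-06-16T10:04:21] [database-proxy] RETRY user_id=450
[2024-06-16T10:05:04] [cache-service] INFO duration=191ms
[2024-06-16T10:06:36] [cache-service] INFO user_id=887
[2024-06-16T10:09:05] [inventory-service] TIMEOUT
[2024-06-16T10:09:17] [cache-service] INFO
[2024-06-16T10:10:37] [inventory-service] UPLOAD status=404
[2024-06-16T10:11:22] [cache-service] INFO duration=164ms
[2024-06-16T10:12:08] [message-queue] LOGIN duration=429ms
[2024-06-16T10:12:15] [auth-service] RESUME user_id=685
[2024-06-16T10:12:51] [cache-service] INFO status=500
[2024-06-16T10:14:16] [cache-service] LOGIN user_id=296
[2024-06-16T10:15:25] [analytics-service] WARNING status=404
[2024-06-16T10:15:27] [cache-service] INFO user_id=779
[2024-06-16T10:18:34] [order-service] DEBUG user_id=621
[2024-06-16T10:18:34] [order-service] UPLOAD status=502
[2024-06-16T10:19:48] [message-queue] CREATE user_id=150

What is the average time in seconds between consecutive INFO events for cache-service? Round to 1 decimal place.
132.4

To calculate average interval:

1. Find all INFO events for cache-service in order
2. Calculate time gaps between consecutive events
3. Compute mean of gaps: 927 / 7 = 132.4 seconds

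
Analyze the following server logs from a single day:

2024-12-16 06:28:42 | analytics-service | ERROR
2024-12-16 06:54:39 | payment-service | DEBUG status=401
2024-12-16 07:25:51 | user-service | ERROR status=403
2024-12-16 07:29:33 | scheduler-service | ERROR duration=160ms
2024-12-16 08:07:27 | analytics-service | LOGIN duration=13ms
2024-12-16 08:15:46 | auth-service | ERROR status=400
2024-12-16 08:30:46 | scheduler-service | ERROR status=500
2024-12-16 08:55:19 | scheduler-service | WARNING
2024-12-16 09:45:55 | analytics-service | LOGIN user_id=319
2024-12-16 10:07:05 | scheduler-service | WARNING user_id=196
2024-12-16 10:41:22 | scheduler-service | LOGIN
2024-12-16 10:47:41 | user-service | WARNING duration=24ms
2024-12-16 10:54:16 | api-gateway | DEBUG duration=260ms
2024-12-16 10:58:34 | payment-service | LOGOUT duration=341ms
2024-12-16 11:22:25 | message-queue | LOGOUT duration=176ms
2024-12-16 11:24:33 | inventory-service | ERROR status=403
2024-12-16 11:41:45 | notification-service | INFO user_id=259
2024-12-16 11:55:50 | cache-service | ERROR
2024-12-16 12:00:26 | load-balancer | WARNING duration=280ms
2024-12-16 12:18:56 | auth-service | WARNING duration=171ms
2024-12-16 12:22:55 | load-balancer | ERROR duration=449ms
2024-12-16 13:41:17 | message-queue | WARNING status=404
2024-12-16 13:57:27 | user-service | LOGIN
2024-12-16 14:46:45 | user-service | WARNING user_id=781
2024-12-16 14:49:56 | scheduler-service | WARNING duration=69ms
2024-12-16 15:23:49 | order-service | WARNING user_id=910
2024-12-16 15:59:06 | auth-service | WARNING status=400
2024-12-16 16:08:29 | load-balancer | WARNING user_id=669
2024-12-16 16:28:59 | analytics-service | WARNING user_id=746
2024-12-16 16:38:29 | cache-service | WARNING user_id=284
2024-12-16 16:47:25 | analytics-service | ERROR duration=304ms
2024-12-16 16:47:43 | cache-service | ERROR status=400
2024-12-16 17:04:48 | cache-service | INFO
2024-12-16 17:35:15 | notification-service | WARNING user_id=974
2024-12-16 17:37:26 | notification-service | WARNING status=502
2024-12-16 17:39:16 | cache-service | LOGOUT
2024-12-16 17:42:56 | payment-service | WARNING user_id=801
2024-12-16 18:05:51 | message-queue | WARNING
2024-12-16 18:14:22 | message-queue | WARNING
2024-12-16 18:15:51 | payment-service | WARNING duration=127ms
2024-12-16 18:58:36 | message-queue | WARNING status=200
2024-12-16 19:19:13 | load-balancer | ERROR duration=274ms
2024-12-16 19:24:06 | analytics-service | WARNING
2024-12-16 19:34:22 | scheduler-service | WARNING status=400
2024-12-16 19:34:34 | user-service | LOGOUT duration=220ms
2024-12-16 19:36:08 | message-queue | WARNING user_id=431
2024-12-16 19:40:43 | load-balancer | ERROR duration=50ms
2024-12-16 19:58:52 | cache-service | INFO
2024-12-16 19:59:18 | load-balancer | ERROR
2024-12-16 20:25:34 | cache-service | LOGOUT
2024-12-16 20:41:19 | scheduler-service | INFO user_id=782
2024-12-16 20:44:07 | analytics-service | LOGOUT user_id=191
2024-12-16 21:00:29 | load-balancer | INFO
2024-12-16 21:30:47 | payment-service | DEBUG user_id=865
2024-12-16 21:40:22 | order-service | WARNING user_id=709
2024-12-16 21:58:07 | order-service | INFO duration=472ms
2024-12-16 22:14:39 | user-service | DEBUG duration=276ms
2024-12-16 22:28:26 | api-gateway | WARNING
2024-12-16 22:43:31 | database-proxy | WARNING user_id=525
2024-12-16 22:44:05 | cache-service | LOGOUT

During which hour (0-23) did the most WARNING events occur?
18

To find the peak hour:

1. Group all WARNING events by hour
2. Count events in each hour
3. Find hour with maximum count
4. Peak hour: 18 (with 4 events)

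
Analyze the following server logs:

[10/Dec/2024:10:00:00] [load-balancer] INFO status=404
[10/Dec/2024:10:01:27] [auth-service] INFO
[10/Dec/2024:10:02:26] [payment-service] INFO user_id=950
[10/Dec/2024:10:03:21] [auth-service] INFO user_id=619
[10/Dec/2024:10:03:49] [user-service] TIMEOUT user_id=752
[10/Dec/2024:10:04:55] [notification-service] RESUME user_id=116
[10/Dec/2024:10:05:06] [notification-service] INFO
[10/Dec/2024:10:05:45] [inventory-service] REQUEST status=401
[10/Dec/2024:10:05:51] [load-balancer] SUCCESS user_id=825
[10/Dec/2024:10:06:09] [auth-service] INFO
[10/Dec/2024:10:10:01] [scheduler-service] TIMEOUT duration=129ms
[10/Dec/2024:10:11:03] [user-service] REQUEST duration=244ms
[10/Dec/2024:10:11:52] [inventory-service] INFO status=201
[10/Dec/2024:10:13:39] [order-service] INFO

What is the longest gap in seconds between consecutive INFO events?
343

To find the longest gap:

1. Extract all INFO events in chronological order
2. Calculate time differences between consecutive events
3. Find the maximum difference
4. Longest gap: 343 seconds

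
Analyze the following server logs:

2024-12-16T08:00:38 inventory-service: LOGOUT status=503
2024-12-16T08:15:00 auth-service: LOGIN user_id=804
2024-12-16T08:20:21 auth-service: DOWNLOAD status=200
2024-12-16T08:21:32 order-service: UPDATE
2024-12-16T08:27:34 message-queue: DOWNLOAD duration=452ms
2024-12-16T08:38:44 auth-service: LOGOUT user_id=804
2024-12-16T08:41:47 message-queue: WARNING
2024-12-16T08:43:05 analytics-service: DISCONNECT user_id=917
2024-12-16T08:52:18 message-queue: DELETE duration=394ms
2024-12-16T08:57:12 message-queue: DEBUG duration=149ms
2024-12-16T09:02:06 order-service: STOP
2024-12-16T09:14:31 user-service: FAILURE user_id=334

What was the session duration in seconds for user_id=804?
1424

To calculate session duration:

1. Find LOGIN event for user_id=804: 2024-12-16T08:15:00
2. Find LOGOUT event for user_id=804: 2024-12-16T08:38:44
3. Session duration: 2024-12-16T08:38:44 - 2024-12-16T08:15:00 = 1424 seconds (23 minutes)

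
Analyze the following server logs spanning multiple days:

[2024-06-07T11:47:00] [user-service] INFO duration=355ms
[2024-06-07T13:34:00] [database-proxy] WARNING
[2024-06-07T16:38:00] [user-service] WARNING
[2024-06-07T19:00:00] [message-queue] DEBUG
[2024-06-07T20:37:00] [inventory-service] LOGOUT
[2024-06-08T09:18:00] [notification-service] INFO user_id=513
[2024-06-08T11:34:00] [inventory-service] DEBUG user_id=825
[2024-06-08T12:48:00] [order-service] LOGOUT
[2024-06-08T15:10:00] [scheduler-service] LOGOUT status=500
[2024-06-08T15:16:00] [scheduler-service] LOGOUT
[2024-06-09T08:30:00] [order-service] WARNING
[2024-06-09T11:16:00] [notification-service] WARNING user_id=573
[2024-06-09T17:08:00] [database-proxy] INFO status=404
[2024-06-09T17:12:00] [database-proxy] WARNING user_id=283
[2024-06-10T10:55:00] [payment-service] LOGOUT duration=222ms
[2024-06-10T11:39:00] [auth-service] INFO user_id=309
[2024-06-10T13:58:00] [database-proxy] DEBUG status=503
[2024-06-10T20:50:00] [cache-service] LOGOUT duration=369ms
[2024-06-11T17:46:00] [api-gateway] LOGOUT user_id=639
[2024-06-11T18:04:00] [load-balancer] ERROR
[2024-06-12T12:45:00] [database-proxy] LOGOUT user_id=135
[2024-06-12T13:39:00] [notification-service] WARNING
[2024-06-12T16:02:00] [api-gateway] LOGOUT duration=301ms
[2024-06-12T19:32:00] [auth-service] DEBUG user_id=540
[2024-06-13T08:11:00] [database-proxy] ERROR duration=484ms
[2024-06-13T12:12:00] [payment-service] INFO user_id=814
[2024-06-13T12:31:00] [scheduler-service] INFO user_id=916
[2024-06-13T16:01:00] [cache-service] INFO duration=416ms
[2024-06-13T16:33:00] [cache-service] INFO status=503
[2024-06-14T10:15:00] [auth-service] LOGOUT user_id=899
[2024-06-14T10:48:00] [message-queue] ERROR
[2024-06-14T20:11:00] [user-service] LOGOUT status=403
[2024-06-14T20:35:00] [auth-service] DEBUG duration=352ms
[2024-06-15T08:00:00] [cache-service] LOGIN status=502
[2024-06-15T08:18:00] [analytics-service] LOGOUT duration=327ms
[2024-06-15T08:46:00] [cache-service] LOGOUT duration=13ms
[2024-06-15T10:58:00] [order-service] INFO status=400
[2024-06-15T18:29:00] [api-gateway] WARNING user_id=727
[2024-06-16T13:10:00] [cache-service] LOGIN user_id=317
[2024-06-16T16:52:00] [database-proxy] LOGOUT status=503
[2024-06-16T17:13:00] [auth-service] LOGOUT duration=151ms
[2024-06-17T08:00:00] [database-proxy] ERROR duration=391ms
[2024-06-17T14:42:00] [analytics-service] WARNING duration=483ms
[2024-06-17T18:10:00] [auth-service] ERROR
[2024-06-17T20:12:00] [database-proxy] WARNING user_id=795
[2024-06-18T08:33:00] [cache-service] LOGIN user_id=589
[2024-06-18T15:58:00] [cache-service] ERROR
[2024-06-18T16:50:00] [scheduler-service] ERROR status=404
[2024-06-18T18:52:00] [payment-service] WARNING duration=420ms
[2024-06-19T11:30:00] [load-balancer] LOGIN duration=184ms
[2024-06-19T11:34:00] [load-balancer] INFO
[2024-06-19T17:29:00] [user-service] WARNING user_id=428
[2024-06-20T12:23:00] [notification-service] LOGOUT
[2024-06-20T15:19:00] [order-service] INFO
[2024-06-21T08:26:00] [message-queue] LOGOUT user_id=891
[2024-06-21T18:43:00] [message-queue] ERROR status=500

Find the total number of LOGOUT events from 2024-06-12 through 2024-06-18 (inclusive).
8

To filter by date range:

1. Date range: 2024-06-12 through 2024-06-18, both dates inclusive
2. Filter for LOGOUT events whose date falls in this range
3. Count matching events: 8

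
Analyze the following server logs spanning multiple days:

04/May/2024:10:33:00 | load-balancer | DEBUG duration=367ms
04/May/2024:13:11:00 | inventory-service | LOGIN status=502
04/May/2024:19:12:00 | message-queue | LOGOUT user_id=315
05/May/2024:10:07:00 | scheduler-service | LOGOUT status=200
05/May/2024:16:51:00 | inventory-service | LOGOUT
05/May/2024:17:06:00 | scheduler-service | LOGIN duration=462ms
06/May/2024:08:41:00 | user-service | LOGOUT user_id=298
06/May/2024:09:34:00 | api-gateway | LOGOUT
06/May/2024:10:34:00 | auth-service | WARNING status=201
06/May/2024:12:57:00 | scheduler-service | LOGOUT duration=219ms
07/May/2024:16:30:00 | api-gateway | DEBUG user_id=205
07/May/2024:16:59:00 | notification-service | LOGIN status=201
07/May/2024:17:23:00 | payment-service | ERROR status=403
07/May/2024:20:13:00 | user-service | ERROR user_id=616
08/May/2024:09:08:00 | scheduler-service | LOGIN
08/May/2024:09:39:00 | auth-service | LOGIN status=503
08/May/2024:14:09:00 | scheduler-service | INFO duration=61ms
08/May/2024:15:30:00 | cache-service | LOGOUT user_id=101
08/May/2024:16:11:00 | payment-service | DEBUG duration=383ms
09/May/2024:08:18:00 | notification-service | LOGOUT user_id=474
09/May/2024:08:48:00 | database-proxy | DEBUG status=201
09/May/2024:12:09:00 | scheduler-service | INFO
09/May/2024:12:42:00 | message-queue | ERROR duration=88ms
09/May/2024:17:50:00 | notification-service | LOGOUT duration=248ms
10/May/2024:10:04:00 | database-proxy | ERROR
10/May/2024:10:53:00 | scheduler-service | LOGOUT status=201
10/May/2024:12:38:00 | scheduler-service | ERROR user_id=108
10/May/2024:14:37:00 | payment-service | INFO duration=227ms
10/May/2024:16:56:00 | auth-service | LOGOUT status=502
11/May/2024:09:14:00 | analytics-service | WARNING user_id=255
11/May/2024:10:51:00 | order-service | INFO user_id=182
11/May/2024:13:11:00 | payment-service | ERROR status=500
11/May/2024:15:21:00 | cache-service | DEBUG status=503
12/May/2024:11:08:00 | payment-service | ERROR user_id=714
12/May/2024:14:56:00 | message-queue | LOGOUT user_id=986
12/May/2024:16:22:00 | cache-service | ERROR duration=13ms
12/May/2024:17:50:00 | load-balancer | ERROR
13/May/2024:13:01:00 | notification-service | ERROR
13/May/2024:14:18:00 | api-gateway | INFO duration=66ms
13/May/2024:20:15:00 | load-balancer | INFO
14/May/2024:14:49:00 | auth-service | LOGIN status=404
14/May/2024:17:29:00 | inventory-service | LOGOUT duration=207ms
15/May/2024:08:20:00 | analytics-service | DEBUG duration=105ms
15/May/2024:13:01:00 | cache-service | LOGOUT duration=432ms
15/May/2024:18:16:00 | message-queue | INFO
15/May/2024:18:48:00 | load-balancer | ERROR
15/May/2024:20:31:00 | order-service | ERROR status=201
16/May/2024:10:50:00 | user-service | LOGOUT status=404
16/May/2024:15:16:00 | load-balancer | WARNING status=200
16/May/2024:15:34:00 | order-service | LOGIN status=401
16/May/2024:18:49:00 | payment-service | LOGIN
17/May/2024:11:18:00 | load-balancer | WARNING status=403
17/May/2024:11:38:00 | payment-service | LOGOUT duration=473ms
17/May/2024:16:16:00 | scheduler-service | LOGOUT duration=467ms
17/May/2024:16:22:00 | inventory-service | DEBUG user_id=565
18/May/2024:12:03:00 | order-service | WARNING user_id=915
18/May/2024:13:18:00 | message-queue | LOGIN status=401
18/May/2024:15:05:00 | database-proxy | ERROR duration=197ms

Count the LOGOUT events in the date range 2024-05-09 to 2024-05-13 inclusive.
5

To filter by date range:

1. Date range: 2024-05-09 through 2024-05-13, both dates inclusive
2. Filter for LOGOUT events whose date falls in this range
3. Count matching events: 5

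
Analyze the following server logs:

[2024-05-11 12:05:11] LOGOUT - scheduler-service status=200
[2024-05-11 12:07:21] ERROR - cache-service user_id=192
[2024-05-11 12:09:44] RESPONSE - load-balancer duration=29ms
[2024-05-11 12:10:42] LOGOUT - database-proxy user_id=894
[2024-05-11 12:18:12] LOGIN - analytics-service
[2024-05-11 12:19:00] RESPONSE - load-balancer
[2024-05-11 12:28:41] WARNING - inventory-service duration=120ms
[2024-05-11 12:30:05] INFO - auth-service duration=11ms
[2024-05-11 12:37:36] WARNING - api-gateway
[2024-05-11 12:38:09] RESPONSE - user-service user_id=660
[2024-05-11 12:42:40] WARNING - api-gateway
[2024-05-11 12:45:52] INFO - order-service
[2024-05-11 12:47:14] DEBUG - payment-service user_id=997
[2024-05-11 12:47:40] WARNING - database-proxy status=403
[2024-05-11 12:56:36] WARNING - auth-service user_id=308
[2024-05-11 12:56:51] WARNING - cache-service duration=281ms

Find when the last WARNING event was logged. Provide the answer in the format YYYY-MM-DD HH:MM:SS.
2024-05-11 12:56:51

To find the last event:

1. Filter for all WARNING events
2. Sort by timestamp
3. Select the last one
4. Timestamp: 2024-05-11 12:56:51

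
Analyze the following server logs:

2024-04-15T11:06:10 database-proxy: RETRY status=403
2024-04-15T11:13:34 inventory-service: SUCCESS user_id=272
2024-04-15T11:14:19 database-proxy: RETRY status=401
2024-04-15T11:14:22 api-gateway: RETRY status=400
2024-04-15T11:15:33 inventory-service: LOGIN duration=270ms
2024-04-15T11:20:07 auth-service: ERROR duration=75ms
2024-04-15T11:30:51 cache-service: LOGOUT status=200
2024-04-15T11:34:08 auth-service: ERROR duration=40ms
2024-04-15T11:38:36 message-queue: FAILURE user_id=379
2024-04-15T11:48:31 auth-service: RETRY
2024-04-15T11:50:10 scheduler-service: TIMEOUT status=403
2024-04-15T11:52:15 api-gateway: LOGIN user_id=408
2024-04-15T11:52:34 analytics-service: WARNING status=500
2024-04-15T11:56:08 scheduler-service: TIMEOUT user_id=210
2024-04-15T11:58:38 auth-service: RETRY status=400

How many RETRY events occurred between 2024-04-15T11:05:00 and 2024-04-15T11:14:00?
1

To count events in the time window:

1. Window boundaries: 2024-04-15T11:05:00 to 2024-04-15T11:14:00
2. Filter for RETRY events within this window
3. Count matching events: 1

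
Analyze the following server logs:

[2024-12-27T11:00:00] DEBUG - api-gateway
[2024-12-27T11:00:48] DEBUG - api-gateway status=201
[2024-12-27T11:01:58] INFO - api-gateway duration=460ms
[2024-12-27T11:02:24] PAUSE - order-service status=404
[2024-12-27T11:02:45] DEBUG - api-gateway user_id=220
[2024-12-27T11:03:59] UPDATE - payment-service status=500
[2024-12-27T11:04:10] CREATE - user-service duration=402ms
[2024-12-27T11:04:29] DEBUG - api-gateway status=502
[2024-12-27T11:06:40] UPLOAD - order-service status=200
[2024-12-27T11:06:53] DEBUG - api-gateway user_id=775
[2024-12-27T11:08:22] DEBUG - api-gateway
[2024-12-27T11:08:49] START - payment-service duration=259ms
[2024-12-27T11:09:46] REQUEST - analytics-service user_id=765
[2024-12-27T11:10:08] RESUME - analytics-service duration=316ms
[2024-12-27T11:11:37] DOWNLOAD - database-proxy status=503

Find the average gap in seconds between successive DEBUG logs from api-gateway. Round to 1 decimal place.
100.4

To calculate average interval:

1. Find all DEBUG events for api-gateway in order
2. Calculate time gaps between consecutive events
3. Compute mean of gaps: 502 / 5 = 100.4 seconds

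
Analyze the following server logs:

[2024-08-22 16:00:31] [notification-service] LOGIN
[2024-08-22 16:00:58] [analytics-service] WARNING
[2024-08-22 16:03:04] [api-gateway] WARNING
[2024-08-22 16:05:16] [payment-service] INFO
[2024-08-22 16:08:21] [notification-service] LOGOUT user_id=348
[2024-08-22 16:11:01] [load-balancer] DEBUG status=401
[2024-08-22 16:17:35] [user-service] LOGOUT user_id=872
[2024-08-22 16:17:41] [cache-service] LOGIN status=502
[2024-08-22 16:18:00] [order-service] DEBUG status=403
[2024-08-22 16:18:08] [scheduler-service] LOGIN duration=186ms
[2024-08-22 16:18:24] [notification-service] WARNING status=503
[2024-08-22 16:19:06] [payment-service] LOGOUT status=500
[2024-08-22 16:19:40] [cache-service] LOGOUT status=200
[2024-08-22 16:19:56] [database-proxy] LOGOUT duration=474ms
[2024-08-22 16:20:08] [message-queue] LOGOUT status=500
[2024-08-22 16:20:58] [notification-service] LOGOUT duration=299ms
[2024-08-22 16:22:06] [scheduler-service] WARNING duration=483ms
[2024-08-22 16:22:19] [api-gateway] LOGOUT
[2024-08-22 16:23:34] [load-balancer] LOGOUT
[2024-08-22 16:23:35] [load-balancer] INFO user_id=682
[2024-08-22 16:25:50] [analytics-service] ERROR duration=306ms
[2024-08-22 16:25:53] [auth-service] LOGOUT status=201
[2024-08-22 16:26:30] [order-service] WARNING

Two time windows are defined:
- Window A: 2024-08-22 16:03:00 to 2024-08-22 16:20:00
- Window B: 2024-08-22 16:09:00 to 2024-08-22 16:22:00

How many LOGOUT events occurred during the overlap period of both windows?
4

To find overlap events:

1. Window A: 2024-08-22 16:03:00 to 2024-08-22 16:20:00
2. Window B: 2024-08-22 16:09:00 to 2024-08-22 16:22:00
3. Overlap period: 2024-08-22 16:09:00 to 2024-08-22 16:20:00
4. Count LOGOUT events in overlap: 4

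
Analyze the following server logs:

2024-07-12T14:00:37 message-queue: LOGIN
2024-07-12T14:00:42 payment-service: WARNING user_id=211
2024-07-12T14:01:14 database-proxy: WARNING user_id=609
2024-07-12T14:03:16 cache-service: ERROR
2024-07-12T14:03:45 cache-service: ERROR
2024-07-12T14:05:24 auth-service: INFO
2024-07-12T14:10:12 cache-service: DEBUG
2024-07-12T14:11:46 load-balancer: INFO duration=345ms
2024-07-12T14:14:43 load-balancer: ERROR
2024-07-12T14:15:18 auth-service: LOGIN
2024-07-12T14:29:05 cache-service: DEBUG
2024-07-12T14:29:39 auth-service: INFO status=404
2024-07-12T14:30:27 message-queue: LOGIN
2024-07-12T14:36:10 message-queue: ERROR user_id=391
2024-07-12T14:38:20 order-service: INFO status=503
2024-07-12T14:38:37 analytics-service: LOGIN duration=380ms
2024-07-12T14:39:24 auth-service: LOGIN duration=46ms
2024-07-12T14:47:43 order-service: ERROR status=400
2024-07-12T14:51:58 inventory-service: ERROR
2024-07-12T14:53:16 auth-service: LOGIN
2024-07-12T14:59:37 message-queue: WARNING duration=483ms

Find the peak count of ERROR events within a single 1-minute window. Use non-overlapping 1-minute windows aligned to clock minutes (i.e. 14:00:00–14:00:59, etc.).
2

To find the burst window:

1. Divide the log period into non-overlapping 1-minute windows starting at 14:00
2. Count ERROR events in each window
3. Find the window with maximum count
4. Maximum events in a window: 2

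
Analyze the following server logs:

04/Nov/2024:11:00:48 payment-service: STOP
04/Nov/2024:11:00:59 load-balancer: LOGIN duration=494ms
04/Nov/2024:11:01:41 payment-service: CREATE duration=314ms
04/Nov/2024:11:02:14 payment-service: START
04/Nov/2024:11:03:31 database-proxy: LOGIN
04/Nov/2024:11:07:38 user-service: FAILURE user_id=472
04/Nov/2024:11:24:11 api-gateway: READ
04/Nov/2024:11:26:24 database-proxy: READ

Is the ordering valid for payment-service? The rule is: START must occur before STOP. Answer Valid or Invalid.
Invalid

To validate ordering:

1. Required order: START → STOP
2. Rule: START must occur before STOP
3. Check actual order of events for payment-service
4. Result: Invalid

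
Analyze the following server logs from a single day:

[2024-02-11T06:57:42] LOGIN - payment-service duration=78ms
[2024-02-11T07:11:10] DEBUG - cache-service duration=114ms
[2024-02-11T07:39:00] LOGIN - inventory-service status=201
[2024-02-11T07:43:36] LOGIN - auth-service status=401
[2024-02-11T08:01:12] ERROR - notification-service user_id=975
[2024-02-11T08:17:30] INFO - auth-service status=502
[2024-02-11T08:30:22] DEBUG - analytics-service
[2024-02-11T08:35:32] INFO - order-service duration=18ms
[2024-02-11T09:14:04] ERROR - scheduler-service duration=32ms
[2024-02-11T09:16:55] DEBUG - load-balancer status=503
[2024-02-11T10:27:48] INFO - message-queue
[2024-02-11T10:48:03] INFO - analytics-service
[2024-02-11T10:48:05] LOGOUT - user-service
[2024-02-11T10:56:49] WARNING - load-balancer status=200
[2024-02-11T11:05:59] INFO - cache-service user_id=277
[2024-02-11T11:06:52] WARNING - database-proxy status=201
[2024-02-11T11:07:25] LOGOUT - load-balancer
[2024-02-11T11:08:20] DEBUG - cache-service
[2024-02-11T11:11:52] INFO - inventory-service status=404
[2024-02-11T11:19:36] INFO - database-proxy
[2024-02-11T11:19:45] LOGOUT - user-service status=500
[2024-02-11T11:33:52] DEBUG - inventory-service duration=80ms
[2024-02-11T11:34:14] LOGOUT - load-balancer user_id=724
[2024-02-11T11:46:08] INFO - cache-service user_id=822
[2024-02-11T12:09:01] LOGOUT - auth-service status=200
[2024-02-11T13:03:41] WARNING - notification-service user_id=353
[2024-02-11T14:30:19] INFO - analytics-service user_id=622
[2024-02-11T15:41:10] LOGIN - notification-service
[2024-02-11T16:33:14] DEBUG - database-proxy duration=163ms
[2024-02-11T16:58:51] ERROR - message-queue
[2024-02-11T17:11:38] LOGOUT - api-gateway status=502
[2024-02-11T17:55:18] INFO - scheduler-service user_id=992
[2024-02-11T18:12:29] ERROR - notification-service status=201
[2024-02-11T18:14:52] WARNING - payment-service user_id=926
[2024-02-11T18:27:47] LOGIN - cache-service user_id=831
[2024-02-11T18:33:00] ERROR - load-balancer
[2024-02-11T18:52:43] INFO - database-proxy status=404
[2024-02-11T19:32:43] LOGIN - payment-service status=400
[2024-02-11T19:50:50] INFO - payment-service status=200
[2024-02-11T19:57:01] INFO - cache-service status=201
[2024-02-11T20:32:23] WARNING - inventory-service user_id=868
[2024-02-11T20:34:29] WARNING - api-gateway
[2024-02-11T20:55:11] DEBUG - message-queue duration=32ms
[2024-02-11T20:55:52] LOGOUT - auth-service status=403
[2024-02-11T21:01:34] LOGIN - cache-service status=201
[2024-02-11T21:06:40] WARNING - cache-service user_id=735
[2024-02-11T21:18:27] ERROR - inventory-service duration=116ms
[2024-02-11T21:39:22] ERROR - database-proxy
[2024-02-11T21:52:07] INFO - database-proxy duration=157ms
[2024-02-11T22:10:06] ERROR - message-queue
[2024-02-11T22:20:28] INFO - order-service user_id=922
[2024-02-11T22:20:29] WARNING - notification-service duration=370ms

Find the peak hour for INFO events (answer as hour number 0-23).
11

To find the peak hour:

1. Group all INFO events by hour
2. Count events in each hour
3. Find hour with maximum count
4. Peak hour: 11 (with 4 events)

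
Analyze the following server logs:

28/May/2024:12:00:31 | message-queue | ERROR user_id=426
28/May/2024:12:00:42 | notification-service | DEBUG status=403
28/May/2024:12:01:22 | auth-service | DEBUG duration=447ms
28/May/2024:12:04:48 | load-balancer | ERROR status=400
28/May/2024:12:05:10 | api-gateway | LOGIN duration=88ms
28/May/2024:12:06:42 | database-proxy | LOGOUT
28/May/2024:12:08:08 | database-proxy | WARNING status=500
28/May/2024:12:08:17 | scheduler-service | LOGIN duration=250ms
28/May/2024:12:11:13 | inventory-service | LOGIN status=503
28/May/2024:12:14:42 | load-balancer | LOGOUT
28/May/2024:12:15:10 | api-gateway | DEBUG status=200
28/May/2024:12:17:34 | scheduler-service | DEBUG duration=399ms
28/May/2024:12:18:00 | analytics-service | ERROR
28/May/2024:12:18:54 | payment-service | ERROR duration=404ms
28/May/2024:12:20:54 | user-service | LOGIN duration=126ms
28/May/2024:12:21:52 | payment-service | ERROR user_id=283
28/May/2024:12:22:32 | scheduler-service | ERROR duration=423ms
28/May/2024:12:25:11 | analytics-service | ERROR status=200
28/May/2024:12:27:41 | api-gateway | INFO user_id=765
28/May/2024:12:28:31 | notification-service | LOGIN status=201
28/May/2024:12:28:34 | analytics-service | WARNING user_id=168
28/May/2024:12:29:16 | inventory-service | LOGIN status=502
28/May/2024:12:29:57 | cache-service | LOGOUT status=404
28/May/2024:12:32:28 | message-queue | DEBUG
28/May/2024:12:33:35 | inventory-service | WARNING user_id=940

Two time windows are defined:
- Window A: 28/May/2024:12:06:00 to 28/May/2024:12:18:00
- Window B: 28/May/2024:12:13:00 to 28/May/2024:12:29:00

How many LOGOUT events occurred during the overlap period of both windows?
1

To find overlap events:

1. Window A: 28/May/2024:12:06:00 to 28/May/2024:12:18:00
2. Window B: 28/May/2024:12:13:00 to 28/May/2024:12:29:00
3. Overlap period: 28/May/2024:12:13:00 to 28/May/2024:12:18:00
4. Count LOGOUT events in overlap: 1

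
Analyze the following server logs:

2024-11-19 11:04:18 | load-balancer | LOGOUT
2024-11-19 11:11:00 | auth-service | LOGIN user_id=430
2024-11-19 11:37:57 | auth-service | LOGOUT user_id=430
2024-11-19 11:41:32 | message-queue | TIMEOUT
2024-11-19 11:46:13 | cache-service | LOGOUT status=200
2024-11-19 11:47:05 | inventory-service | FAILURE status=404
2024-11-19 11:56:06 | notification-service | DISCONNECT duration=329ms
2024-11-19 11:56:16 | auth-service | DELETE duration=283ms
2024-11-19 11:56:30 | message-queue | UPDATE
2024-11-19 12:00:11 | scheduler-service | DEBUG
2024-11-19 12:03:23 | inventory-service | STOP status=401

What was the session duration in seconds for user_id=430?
1617

To calculate session duration:

1. Find LOGIN event for user_id=430: 2024-11-19 11:11:00
2. Find LOGOUT event for user_id=430: 2024-11-19 11:37:57
3. Session duration: 2024-11-19 11:37:57 - 2024-11-19 11:11:00 = 1617 seconds (26 minutes)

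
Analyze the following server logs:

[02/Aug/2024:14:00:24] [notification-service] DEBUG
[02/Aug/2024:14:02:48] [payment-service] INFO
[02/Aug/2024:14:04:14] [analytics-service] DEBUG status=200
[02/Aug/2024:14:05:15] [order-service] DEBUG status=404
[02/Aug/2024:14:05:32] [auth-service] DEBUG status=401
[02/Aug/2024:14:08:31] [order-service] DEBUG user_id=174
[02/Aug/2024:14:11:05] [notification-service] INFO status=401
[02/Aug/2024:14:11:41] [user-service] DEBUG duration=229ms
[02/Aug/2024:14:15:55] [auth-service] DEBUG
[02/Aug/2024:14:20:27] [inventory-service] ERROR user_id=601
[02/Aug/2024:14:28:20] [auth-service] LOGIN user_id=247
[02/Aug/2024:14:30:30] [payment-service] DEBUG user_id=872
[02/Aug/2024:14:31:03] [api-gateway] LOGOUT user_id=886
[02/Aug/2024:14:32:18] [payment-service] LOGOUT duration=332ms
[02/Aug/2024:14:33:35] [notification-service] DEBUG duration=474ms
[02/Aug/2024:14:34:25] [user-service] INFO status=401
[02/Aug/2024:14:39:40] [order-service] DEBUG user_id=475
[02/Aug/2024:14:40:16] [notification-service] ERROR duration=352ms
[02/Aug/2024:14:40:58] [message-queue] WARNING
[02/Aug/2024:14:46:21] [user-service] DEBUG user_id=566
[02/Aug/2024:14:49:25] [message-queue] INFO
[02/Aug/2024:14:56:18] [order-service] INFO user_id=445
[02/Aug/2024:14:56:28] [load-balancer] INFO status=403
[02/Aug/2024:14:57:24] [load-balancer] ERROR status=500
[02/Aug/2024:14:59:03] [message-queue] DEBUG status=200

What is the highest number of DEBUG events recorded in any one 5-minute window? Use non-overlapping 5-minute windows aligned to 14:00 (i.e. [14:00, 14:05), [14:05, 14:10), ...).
3

To find the burst window:

1. Divide the log period into non-overlapping 5-minute windows starting at 14:00
2. Count DEBUG events in each window
3. Find the window with maximum count
4. Maximum events in a window: 3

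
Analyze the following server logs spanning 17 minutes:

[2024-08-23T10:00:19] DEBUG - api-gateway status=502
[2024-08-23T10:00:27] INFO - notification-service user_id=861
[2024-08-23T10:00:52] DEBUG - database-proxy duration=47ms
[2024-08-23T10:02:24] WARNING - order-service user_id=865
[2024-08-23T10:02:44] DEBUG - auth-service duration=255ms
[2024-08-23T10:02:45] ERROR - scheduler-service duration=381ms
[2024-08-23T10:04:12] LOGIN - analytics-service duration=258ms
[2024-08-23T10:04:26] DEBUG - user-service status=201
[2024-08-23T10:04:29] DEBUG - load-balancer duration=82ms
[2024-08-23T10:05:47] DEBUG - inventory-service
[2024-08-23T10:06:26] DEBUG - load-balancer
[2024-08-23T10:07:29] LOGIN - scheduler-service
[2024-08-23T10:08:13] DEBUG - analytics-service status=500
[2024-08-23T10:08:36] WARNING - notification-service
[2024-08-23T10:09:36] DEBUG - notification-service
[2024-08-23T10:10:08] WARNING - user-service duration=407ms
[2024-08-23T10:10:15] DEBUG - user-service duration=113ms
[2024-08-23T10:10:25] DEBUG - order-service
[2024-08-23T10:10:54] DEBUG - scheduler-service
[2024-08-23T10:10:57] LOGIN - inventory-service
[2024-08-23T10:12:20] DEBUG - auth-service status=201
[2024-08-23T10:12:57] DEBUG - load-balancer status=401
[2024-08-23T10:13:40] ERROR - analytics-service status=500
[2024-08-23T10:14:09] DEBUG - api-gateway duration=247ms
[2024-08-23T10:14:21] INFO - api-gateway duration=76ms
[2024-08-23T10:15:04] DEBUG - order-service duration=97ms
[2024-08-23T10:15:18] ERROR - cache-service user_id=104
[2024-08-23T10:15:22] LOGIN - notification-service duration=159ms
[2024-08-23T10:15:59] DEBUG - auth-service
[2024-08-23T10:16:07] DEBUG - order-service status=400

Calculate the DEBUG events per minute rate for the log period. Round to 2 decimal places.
1.06

To calculate the rate:

1. Count total DEBUG events: 18
2. Total time period: 17 minutes
3. Rate = 18 / 17 = 1.06 events per minute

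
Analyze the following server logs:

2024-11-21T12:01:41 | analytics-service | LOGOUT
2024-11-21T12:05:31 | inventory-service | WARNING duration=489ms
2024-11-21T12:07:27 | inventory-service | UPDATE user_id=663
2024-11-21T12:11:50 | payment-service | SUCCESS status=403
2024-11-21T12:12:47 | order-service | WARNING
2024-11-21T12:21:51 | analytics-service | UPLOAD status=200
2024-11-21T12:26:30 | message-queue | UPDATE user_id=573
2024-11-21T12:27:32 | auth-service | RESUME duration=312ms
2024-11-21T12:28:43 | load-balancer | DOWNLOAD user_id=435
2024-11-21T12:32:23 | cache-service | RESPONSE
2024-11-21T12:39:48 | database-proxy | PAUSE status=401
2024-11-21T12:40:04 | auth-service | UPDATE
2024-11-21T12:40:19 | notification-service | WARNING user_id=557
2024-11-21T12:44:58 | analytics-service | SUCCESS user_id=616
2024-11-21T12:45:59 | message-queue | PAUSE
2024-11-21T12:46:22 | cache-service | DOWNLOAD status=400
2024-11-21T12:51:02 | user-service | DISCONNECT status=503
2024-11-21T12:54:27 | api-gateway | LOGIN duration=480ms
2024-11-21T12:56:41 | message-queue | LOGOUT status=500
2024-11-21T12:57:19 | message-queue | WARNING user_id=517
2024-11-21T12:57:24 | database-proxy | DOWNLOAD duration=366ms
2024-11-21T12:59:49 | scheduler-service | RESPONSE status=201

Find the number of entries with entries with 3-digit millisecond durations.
4

To find matching entries:

1. Pattern to match: entries with 3-digit millisecond durations
2. Scan each log entry for the pattern
3. Count matches: 4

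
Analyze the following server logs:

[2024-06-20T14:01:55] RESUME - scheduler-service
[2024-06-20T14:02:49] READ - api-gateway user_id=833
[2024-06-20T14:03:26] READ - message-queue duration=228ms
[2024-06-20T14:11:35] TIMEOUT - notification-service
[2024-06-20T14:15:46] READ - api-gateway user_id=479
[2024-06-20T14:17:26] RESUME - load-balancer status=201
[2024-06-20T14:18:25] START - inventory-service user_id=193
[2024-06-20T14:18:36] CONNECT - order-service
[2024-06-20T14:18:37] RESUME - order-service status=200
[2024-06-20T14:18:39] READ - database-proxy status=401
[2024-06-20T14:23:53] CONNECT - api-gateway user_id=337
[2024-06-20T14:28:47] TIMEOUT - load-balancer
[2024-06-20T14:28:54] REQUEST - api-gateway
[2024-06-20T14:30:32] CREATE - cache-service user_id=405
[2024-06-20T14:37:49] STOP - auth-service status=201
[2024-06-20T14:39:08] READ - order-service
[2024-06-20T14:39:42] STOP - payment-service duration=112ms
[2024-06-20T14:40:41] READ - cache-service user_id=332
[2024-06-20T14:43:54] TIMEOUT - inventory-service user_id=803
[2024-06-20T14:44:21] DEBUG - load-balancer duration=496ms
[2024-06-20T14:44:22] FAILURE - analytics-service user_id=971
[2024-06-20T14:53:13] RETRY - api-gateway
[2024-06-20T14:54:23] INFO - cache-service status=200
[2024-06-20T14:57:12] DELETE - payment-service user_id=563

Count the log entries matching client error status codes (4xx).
1

To find matching entries:

1. Pattern to match: client error status codes (4xx)
2. Scan each log entry for the pattern
3. Count matches: 1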